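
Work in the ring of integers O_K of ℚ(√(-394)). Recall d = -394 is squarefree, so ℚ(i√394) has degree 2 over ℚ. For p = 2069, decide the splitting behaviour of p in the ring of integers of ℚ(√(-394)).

d = -394 ≡ 2 (mod 4), so O_K = ℤ[√-394] and disc(K) = 4d = -1576.
2069 ∤ -1576, so 2069 is unramified.
(-394/2069) = 1675^1034 mod 2069 = 1, giving Legendre symbol 1.
(-394/2069) = 1, so 2069 splits.

split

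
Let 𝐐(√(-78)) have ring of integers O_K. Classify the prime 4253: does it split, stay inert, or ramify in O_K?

Since -78 ≢ 1 mod 4, the ring of integers is ℤ[√-78] with discriminant 4·(-78) = -312.
4253 ∤ -312, so 4253 is unramified.
Euler's criterion: (-78)^2126 mod 4253 = 4252. Thus (-78|4253) = -1.
(-78/4253) = -1, so 4253 is inert.

4253 remains inert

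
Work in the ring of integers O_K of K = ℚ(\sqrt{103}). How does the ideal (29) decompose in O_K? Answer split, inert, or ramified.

29 splits in O_K

103 mod 4 = 3, hence disc K = 4·103 = 412 and O_K = ℤ[√103].
29 ∤ 412, so 29 is unramified.
(103/29) = 16^14 mod 29 = 1, giving Legendre symbol 1.
d is a quadratic residue mod p, hence 29 splits in O_K.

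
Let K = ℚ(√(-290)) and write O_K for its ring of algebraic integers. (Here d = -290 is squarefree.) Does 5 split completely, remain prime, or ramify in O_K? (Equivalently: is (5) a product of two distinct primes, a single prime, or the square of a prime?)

5 is ramified

Since -290 ≢ 1 mod 4, the ring of integers is ℤ[√-290] with discriminant 4·(-290) = -1160.
disc(K) = -1160 = 5·(-232), so p = 5 is ramified.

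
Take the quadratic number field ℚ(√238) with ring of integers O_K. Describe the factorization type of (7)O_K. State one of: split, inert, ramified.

Since 238 ≢ 1 mod 4, the ring of integers is ℤ[√238] with discriminant 4·238 = 952.
disc(K) = 952 = 7·136, so p = 7 is ramified.

p ramifies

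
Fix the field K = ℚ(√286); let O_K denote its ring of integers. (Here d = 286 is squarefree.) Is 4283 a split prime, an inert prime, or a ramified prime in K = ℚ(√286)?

Since 286 ≢ 1 mod 4, the ring of integers is ℤ[√286] with discriminant 4·286 = 1144.
disc(K) = 1144 is not divisible by 4283; 4283 is unramified.
Euler's criterion: 286^2141 mod 4283 = 4282. Thus (286|4283) = -1.
d is a non-residue mod p, hence 4283 remains inert in O_K.

p is inert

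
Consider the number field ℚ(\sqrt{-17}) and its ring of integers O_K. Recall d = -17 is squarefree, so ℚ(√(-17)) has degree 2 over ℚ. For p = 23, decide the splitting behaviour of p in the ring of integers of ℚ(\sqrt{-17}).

23 splits in O_K

Since -17 ≢ 1 mod 4, the ring of integers is ℤ[√-17] with discriminant 4·(-17) = -68.
23 ∤ -68, so 23 is unramified.
Euler's criterion: (-17)^11 mod 23 = 1. Thus (-17|23) = 1.
Legendre symbol 1 ⇒ 23 is split.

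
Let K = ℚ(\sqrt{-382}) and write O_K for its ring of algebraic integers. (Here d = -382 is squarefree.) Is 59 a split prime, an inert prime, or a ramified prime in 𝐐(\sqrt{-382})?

p is inert

Since -382 ≢ 1 mod 4, the ring of integers is ℤ[√-382] with discriminant 4·(-382) = -1528.
disc(K) = -1528 is not divisible by 59; 59 is unramified.
Euler's criterion: (-382)^29 mod 59 = 58. Thus (-382|59) = -1.
Legendre symbol -1 ⇒ 59 is inert.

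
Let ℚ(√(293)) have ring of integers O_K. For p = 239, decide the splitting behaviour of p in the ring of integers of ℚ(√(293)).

293 mod 4 = 1, hence disc K = 293 and O_K = ℤ[(1+√293)/2].
Since gcd(239, 293) = 1 the prime 239 does not ramify.
Euler's criterion: 293^119 mod 239 = 1. Thus (293|239) = 1.
(293/239) = 1, so 239 splits.

p splits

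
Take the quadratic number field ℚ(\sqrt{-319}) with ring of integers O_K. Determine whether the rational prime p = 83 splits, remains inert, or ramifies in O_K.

Since -319 ≡ 1 mod 4, the ring of integers is ℤ[(1+√-319)/2] with discriminant -319.
83 ∤ -319, so 83 is unramified.
Euler's criterion: (-319)^41 mod 83 = 82. Thus (-319|83) = -1.
Legendre symbol -1 ⇒ 83 is inert.

p is inert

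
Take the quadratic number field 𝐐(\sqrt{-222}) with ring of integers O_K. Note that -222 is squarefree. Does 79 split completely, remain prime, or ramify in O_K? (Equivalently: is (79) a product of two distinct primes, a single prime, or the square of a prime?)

inert — (79) stays prime in O_K

d = -222 ≡ 2 (mod 4), so O_K = ℤ[√-222] and disc(K) = 4d = -888.
79 ∤ -888, so 79 is unramified.
(-222/79) = 15^39 mod 79 = 78, giving Legendre symbol -1.
(-222/79) = -1, so 79 is inert.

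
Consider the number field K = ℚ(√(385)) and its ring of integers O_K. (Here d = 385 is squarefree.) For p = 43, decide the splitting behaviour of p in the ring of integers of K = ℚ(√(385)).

split

Since 385 ≡ 1 mod 4, the ring of integers is ℤ[(1+√385)/2] with discriminant 385.
Since gcd(43, 385) = 1 the prime 43 does not ramify.
Legendre symbol by Euler's criterion: (385/43) ≡ 385^21 ≡ 1 (mod 43), i.e. (385/43) = 1.
d is a quadratic residue mod p, hence 43 splits in O_K.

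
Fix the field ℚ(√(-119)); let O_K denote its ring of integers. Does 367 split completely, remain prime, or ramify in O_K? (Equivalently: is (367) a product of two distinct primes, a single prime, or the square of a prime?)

split — (367) = 𝔭₁𝔭₂ with 𝔭₁ ≠ 𝔭₂

Since -119 ≡ 1 mod 4, the ring of integers is ℤ[(1+√-119)/2] with discriminant -119.
disc(K) = -119 is not divisible by 367; 367 is unramified.
Compute (-119/367) via Euler: 248^((367-1)/2) mod 367 = 1, so (-119/367) = 1.
Legendre symbol 1 ⇒ 367 is split.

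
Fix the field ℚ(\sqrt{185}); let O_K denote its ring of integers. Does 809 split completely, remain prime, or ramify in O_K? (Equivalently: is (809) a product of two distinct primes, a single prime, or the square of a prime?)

809 remains inert

d = 185 ≡ 1 (mod 4), so O_K = ℤ[(1+√185)/2] and disc(K) = d = 185.
disc(K) = 185 is not divisible by 809; 809 is unramified.
Legendre symbol by Euler's criterion: (185/809) ≡ 185^404 ≡ 808 (mod 809), i.e. (185/809) = -1.
Legendre symbol -1 ⇒ 809 is inert.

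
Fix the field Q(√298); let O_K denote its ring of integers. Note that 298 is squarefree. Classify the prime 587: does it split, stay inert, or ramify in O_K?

587 remains inert

Since 298 ≢ 1 mod 4, the ring of integers is ℤ[√298] with discriminant 4·298 = 1192.
Since gcd(587, 1192) = 1 the prime 587 does not ramify.
Compute (298/587) via Euler: 298^((587-1)/2) mod 587 = 586, so (298/587) = -1.
Legendre symbol -1 ⇒ 587 is inert.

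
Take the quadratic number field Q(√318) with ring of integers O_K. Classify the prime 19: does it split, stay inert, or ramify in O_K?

318 mod 4 = 2, hence disc K = 4·318 = 1272 and O_K = ℤ[√318].
19 ∤ 1272, so 19 is unramified.
Compute (318/19) via Euler: 14^((19-1)/2) mod 19 = 18, so (318/19) = -1.
(318/19) = -1, so 19 is inert.

inert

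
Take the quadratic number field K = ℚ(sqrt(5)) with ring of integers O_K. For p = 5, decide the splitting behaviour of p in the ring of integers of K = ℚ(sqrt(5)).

ramified

Since 5 ≡ 1 mod 4, the ring of integers is ℤ[(1+√5)/2] with discriminant 5.
5 divides disc(K) = 5, so 5 ramifies.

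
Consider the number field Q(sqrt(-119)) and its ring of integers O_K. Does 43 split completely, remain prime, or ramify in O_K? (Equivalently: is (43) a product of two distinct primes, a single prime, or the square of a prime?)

43 splits in O_K

Since -119 ≡ 1 mod 4, the ring of integers is ℤ[(1+√-119)/2] with discriminant -119.
Since gcd(43, -119) = 1 the prime 43 does not ramify.
Legendre symbol by Euler's criterion: (-119/43) ≡ (-119)^21 ≡ 1 (mod 43), i.e. (-119/43) = 1.
Legendre symbol 1 ⇒ 43 is split.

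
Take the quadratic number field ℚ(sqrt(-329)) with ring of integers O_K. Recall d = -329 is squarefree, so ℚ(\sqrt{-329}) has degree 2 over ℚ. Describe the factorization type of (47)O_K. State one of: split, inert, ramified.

d = -329 ≡ 3 (mod 4), so O_K = ℤ[√-329] and disc(K) = 4d = -1316.
47 divides disc(K) = -1316, so 47 ramifies.

p ramifies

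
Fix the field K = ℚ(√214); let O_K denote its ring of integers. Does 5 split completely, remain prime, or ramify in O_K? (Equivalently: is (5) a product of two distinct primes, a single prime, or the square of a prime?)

split — (5) = 𝔭₁𝔭₂ with 𝔭₁ ≠ 𝔭₂

Since 214 ≢ 1 mod 4, the ring of integers is ℤ[√214] with discriminant 4·214 = 856.
disc(K) = 856 is not divisible by 5; 5 is unramified.
Euler's criterion: 214^2 mod 5 = 1. Thus (214|5) = 1.
Legendre symbol 1 ⇒ 5 is split.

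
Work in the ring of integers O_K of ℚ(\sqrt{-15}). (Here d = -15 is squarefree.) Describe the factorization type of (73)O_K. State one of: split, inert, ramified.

Since -15 ≡ 1 mod 4, the ring of integers is ℤ[(1+√-15)/2] with discriminant -15.
73 ∤ -15, so 73 is unramified.
Euler's criterion: (-15)^36 mod 73 = 72. Thus (-15|73) = -1.
(-15/73) = -1, so 73 is inert.

remains prime (inert)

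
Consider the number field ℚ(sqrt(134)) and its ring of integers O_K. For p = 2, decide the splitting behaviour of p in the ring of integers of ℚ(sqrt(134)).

ramified — (2) = 𝔭²

d = 134 ≡ 2 (mod 4), so O_K = ℤ[√134] and disc(K) = 4d = 536.
Ramification test: 2 | 536. The prime 2 ramifies in K.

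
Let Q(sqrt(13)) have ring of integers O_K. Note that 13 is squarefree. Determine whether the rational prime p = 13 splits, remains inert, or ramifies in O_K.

13 mod 4 = 1, hence disc K = 13 and O_K = ℤ[(1+√13)/2].
Ramification test: 13 | 13. The prime 13 ramifies in K.

13 is ramified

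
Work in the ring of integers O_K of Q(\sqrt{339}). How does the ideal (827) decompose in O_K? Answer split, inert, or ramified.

d = 339 ≡ 3 (mod 4), so O_K = ℤ[√339] and disc(K) = 4d = 1356.
Since gcd(827, 1356) = 1 the prime 827 does not ramify.
Legendre symbol by Euler's criterion: (339/827) ≡ 339^413 ≡ 1 (mod 827), i.e. (339/827) = 1.
Legendre symbol 1 ⇒ 827 is split.

827 splits in O_K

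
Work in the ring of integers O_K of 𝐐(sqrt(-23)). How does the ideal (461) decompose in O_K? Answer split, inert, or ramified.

461 splits in O_K

d = -23 ≡ 1 (mod 4), so O_K = ℤ[(1+√-23)/2] and disc(K) = d = -23.
461 ∤ -23, so 461 is unramified.
(-23/461) = 438^230 mod 461 = 1, giving Legendre symbol 1.
(-23/461) = 1, so 461 splits.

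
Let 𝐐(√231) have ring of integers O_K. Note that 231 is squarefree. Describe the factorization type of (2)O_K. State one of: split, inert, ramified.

d = 231 ≡ 3 (mod 4), so O_K = ℤ[√231] and disc(K) = 4d = 924.
disc(K) = 924 = 2·462, so p = 2 is ramified.

ramified — (2) = 𝔭²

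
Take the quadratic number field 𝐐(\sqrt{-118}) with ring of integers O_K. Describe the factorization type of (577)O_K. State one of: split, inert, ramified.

split — (577) = 𝔭₁𝔭₂ with 𝔭₁ ≠ 𝔭₂

d = -118 ≡ 2 (mod 4), so O_K = ℤ[√-118] and disc(K) = 4d = -472.
disc(K) = -472 is not divisible by 577; 577 is unramified.
Euler's criterion: (-118)^288 mod 577 = 1. Thus (-118|577) = 1.
d is a quadratic residue mod p, hence 577 splits in O_K.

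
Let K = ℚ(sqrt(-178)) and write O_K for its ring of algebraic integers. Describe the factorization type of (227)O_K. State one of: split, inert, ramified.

d = -178 ≡ 2 (mod 4), so O_K = ℤ[√-178] and disc(K) = 4d = -712.
227 ∤ -712, so 227 is unramified.
(-178/227) = 49^113 mod 227 = 1, giving Legendre symbol 1.
(-178/227) = 1, so 227 splits.

split — (227) = 𝔭₁𝔭₂ with 𝔭₁ ≠ 𝔭₂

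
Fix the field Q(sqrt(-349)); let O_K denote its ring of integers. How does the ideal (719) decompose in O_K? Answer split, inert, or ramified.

Since -349 ≢ 1 mod 4, the ring of integers is ℤ[√-349] with discriminant 4·(-349) = -1396.
719 ∤ -1396, so 719 is unramified.
Legendre symbol by Euler's criterion: (-349/719) ≡ (-349)^359 ≡ 1 (mod 719), i.e. (-349/719) = 1.
(-349/719) = 1, so 719 splits.

719 splits in O_K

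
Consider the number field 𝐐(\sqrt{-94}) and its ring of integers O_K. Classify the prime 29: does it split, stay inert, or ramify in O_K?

splits completely

d = -94 ≡ 2 (mod 4), so O_K = ℤ[√-94] and disc(K) = 4d = -376.
29 ∤ -376, so 29 is unramified.
Euler's criterion: (-94)^14 mod 29 = 1. Thus (-94|29) = 1.
(-94/29) = 1, so 29 splits.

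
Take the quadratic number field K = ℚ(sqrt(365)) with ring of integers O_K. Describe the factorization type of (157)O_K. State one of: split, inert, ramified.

Since 365 ≡ 1 mod 4, the ring of integers is ℤ[(1+√365)/2] with discriminant 365.
disc(K) = 365 is not divisible by 157; 157 is unramified.
Legendre symbol by Euler's criterion: (365/157) ≡ 365^78 ≡ 1 (mod 157), i.e. (365/157) = 1.
Legendre symbol 1 ⇒ 157 is split.

157 splits in O_K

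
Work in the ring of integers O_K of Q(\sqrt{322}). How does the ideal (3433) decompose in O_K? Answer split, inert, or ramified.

d = 322 ≡ 2 (mod 4), so O_K = ℤ[√322] and disc(K) = 4d = 1288.
disc(K) = 1288 is not divisible by 3433; 3433 is unramified.
Legendre symbol by Euler's criterion: (322/3433) ≡ 322^1716 ≡ 3432 (mod 3433), i.e. (322/3433) = -1.
(322/3433) = -1, so 3433 is inert.

inert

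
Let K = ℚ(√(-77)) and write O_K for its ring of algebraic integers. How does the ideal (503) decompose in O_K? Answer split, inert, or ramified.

d = -77 ≡ 3 (mod 4), so O_K = ℤ[√-77] and disc(K) = 4d = -308.
503 ∤ -308, so 503 is unramified.
(-77/503) = 426^251 mod 503 = 502, giving Legendre symbol -1.
(-77/503) = -1, so 503 is inert.

inert — (503) stays prime in O_K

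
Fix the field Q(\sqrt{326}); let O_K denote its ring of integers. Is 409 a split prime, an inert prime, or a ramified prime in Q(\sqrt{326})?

split

326 mod 4 = 2, hence disc K = 4·326 = 1304 and O_K = ℤ[√326].
409 ∤ 1304, so 409 is unramified.
Euler's criterion: 326^204 mod 409 = 1. Thus (326|409) = 1.
d is a quadratic residue mod p, hence 409 splits in O_K.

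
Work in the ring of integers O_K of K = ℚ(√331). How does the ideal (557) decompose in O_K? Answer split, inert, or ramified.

331 mod 4 = 3, hence disc K = 4·331 = 1324 and O_K = ℤ[√331].
557 ∤ 1324, so 557 is unramified.
Euler's criterion: 331^278 mod 557 = 556. Thus (331|557) = -1.
(331/557) = -1, so 557 is inert.

p is inert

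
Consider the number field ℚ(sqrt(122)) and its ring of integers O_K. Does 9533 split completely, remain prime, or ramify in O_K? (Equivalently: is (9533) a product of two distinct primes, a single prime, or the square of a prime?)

d = 122 ≡ 2 (mod 4), so O_K = ℤ[√122] and disc(K) = 4d = 488.
disc(K) = 488 is not divisible by 9533; 9533 is unramified.
Euler's criterion: 122^4766 mod 9533 = 1. Thus (122|9533) = 1.
(122/9533) = 1, so 9533 splits.

9533 splits in O_K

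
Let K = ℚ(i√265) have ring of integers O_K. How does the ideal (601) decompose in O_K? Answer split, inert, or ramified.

inert — (601) stays prime in O_K

Since -265 ≢ 1 mod 4, the ring of integers is ℤ[√-265] with discriminant 4·(-265) = -1060.
disc(K) = -1060 is not divisible by 601; 601 is unramified.
Legendre symbol by Euler's criterion: (-265/601) ≡ (-265)^300 ≡ 600 (mod 601), i.e. (-265/601) = -1.
(-265/601) = -1, so 601 is inert.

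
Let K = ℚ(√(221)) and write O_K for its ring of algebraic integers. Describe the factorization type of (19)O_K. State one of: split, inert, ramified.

inert

Since 221 ≡ 1 mod 4, the ring of integers is ℤ[(1+√221)/2] with discriminant 221.
Since gcd(19, 221) = 1 the prime 19 does not ramify.
Compute (221/19) via Euler: 12^((19-1)/2) mod 19 = 18, so (221/19) = -1.
Legendre symbol -1 ⇒ 19 is inert.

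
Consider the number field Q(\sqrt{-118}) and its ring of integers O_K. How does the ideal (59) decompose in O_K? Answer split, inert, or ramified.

p ramifies

d = -118 ≡ 2 (mod 4), so O_K = ℤ[√-118] and disc(K) = 4d = -472.
Ramification test: 59 | -472. The prime 59 ramifies in K.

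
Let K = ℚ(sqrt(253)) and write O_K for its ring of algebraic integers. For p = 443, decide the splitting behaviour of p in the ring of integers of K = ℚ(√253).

d = 253 ≡ 1 (mod 4), so O_K = ℤ[(1+√253)/2] and disc(K) = d = 253.
443 ∤ 253, so 443 is unramified.
Euler's criterion: 253^221 mod 443 = 1. Thus (253|443) = 1.
(253/443) = 1, so 443 splits.

split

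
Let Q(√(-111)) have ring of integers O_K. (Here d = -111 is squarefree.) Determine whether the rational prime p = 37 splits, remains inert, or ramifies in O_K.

d = -111 ≡ 1 (mod 4), so O_K = ℤ[(1+√-111)/2] and disc(K) = d = -111.
Ramification test: 37 | -111. The prime 37 ramifies in K.

p ramifies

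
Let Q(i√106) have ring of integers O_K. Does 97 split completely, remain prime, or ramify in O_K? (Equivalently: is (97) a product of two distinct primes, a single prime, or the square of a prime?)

p splits

d = -106 ≡ 2 (mod 4), so O_K = ℤ[√-106] and disc(K) = 4d = -424.
Since gcd(97, -424) = 1 the prime 97 does not ramify.
(-106/97) = 88^48 mod 97 = 1, giving Legendre symbol 1.
Legendre symbol 1 ⇒ 97 is split.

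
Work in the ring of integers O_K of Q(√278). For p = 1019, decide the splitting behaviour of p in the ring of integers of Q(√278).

Since 278 ≢ 1 mod 4, the ring of integers is ℤ[√278] with discriminant 4·278 = 1112.
Since gcd(1019, 1112) = 1 the prime 1019 does not ramify.
(278/1019) = 278^509 mod 1019 = 1, giving Legendre symbol 1.
Legendre symbol 1 ⇒ 1019 is split.

split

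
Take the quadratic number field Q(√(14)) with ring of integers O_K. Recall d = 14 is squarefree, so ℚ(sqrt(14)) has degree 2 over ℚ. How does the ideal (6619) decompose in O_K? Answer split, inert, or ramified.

Since 14 ≢ 1 mod 4, the ring of integers is ℤ[√14] with discriminant 4·14 = 56.
disc(K) = 56 is not divisible by 6619; 6619 is unramified.
Euler's criterion: 14^3309 mod 6619 = 1. Thus (14|6619) = 1.
d is a quadratic residue mod p, hence 6619 splits in O_K.

split — (6619) = 𝔭₁𝔭₂ with 𝔭₁ ≠ 𝔭₂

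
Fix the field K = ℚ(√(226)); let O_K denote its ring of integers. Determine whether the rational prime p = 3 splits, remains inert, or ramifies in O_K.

d = 226 ≡ 2 (mod 4), so O_K = ℤ[√226] and disc(K) = 4d = 904.
3 ∤ 904, so 3 is unramified.
Euler's criterion: 226^1 mod 3 = 1. Thus (226|3) = 1.
d is a quadratic residue mod p, hence 3 splits in O_K.

p splits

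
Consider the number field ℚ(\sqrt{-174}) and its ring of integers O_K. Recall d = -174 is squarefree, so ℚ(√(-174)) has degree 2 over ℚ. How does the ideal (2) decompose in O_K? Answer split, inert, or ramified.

-174 mod 4 = 2, hence disc K = 4·(-174) = -696 and O_K = ℤ[√-174].
disc(K) = -696 = 2·(-348), so p = 2 is ramified.

ramifies in O_K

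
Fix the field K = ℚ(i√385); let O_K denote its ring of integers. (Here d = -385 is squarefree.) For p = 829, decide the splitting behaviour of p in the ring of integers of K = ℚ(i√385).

d = -385 ≡ 3 (mod 4), so O_K = ℤ[√-385] and disc(K) = 4d = -1540.
Since gcd(829, -1540) = 1 the prime 829 does not ramify.
Euler's criterion: (-385)^414 mod 829 = 828. Thus (-385|829) = -1.
Legendre symbol -1 ⇒ 829 is inert.

829 remains inert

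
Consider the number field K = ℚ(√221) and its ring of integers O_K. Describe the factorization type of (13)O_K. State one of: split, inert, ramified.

ramified

221 mod 4 = 1, hence disc K = 221 and O_K = ℤ[(1+√221)/2].
Ramification test: 13 | 221. The prime 13 ramifies in K.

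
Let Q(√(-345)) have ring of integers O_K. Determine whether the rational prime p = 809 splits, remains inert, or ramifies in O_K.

d = -345 ≡ 3 (mod 4), so O_K = ℤ[√-345] and disc(K) = 4d = -1380.
809 ∤ -1380, so 809 is unramified.
Compute (-345/809) via Euler: 464^((809-1)/2) mod 809 = 808, so (-345/809) = -1.
d is a non-residue mod p, hence 809 remains inert in O_K.

p is inert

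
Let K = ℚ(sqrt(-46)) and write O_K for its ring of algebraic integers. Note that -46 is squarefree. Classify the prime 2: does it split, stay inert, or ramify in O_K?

2 is ramified

Since -46 ≢ 1 mod 4, the ring of integers is ℤ[√-46] with discriminant 4·(-46) = -184.
Ramification test: 2 | -184. The prime 2 ramifies in K.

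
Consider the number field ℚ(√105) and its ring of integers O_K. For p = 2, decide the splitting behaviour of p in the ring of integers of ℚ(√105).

105 mod 4 = 1, hence disc K = 105 and O_K = ℤ[(1+√105)/2].
Since gcd(2, 105) = 1 the prime 2 does not ramify.
d ≡ 1 (mod 8); the supplementary law gives 2 split.

p splits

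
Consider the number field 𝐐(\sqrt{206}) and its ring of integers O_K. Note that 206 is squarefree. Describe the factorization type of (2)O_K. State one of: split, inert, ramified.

ramifies in O_K

206 mod 4 = 2, hence disc K = 4·206 = 824 and O_K = ℤ[√206].
disc(K) = 824 = 2·412, so p = 2 is ramified.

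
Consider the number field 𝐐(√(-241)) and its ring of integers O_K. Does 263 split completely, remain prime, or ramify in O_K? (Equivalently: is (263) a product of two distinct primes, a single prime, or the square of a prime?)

263 splits in O_K

-241 mod 4 = 3, hence disc K = 4·(-241) = -964 and O_K = ℤ[√-241].
Since gcd(263, -964) = 1 the prime 263 does not ramify.
Legendre symbol by Euler's criterion: (-241/263) ≡ (-241)^131 ≡ 1 (mod 263), i.e. (-241/263) = 1.
d is a quadratic residue mod p, hence 263 splits in O_K.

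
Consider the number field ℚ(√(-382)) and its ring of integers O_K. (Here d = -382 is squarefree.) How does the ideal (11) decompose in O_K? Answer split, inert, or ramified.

d = -382 ≡ 2 (mod 4), so O_K = ℤ[√-382] and disc(K) = 4d = -1528.
11 ∤ -1528, so 11 is unramified.
Legendre symbol by Euler's criterion: (-382/11) ≡ (-382)^5 ≡ 1 (mod 11), i.e. (-382/11) = 1.
d is a quadratic residue mod p, hence 11 splits in O_K.

split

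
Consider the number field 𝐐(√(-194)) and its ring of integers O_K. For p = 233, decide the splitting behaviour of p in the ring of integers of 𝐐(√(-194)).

inert

-194 mod 4 = 2, hence disc K = 4·(-194) = -776 and O_K = ℤ[√-194].
233 ∤ -776, so 233 is unramified.
Legendre symbol by Euler's criterion: (-194/233) ≡ (-194)^116 ≡ 232 (mod 233), i.e. (-194/233) = -1.
d is a non-residue mod p, hence 233 remains inert in O_K.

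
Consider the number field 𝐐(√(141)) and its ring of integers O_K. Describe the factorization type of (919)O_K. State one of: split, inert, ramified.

remains prime (inert)

Since 141 ≡ 1 mod 4, the ring of integers is ℤ[(1+√141)/2] with discriminant 141.
disc(K) = 141 is not divisible by 919; 919 is unramified.
Euler's criterion: 141^459 mod 919 = 918. Thus (141|919) = -1.
d is a non-residue mod p, hence 919 remains inert in O_K.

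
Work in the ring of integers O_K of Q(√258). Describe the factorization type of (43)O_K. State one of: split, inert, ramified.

d = 258 ≡ 2 (mod 4), so O_K = ℤ[√258] and disc(K) = 4d = 1032.
disc(K) = 1032 = 43·24, so p = 43 is ramified.

43 is ramified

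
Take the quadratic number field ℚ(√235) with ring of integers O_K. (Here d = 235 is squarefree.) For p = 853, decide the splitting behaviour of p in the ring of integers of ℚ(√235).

remains prime (inert)

Since 235 ≢ 1 mod 4, the ring of integers is ℤ[√235] with discriminant 4·235 = 940.
disc(K) = 940 is not divisible by 853; 853 is unramified.
Legendre symbol by Euler's criterion: (235/853) ≡ 235^426 ≡ 852 (mod 853), i.e. (235/853) = -1.
d is a non-residue mod p, hence 853 remains inert in O_K.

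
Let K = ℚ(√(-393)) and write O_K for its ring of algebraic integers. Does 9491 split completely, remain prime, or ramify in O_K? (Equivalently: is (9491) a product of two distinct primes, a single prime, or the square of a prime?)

split — (9491) = 𝔭₁𝔭₂ with 𝔭₁ ≠ 𝔭₂

Since -393 ≢ 1 mod 4, the ring of integers is ℤ[√-393] with discriminant 4·(-393) = -1572.
Since gcd(9491, -1572) = 1 the prime 9491 does not ramify.
Euler's criterion: (-393)^4745 mod 9491 = 1. Thus (-393|9491) = 1.
d is a quadratic residue mod p, hence 9491 splits in O_K.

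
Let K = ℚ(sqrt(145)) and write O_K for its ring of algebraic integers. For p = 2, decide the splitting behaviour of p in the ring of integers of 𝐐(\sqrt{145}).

d = 145 ≡ 1 (mod 4), so O_K = ℤ[(1+√145)/2] and disc(K) = d = 145.
Since gcd(2, 145) = 1 the prime 2 does not ramify.
Checking d mod 8: 145 ≡ 1. Hence 2 is split in O_K.

split — (2) = 𝔭₁𝔭₂ with 𝔭₁ ≠ 𝔭₂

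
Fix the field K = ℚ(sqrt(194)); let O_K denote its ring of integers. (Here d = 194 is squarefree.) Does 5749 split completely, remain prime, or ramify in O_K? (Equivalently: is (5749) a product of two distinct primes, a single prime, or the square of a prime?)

split

Since 194 ≢ 1 mod 4, the ring of integers is ℤ[√194] with discriminant 4·194 = 776.
Since gcd(5749, 776) = 1 the prime 5749 does not ramify.
Euler's criterion: 194^2874 mod 5749 = 1. Thus (194|5749) = 1.
d is a quadratic residue mod p, hence 5749 splits in O_K.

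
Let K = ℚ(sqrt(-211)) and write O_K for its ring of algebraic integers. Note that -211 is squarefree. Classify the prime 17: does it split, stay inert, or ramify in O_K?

17 remains inert

-211 mod 4 = 1, hence disc K = -211 and O_K = ℤ[(1+√-211)/2].
Since gcd(17, -211) = 1 the prime 17 does not ramify.
Euler's criterion: (-211)^8 mod 17 = 16. Thus (-211|17) = -1.
d is a non-residue mod p, hence 17 remains inert in O_K.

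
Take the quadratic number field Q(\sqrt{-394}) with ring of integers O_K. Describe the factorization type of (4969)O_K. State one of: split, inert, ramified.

d = -394 ≡ 2 (mod 4), so O_K = ℤ[√-394] and disc(K) = 4d = -1576.
Since gcd(4969, -1576) = 1 the prime 4969 does not ramify.
Legendre symbol by Euler's criterion: (-394/4969) ≡ (-394)^2484 ≡ 4968 (mod 4969), i.e. (-394/4969) = -1.
d is a non-residue mod p, hence 4969 remains inert in O_K.

remains prime (inert)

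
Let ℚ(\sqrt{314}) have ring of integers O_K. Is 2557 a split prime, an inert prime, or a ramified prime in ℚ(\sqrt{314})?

Since 314 ≢ 1 mod 4, the ring of integers is ℤ[√314] with discriminant 4·314 = 1256.
disc(K) = 1256 is not divisible by 2557; 2557 is unramified.
Legendre symbol by Euler's criterion: (314/2557) ≡ 314^1278 ≡ 1 (mod 2557), i.e. (314/2557) = 1.
d is a quadratic residue mod p, hence 2557 splits in O_K.

splits completely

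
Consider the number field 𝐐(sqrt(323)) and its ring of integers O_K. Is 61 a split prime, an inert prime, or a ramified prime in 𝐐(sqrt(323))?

323 mod 4 = 3, hence disc K = 4·323 = 1292 and O_K = ℤ[√323].
Since gcd(61, 1292) = 1 the prime 61 does not ramify.
Euler's criterion: 323^30 mod 61 = 60. Thus (323|61) = -1.
(323/61) = -1, so 61 is inert.

remains prime (inert)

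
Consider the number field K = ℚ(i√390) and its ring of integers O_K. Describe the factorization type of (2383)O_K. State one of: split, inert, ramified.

d = -390 ≡ 2 (mod 4), so O_K = ℤ[√-390] and disc(K) = 4d = -1560.
Since gcd(2383, -1560) = 1 the prime 2383 does not ramify.
(-390/2383) = 1993^1191 mod 2383 = 2382, giving Legendre symbol -1.
d is a non-residue mod p, hence 2383 remains inert in O_K.

inert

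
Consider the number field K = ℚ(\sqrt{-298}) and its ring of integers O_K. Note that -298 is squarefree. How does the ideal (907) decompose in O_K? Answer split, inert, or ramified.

-298 mod 4 = 2, hence disc K = 4·(-298) = -1192 and O_K = ℤ[√-298].
907 ∤ -1192, so 907 is unramified.
Compute (-298/907) via Euler: 609^((907-1)/2) mod 907 = 906, so (-298/907) = -1.
(-298/907) = -1, so 907 is inert.

inert — (907) stays prime in O_K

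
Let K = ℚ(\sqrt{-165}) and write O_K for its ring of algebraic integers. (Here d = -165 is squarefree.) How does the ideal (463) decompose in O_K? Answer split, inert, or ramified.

d = -165 ≡ 3 (mod 4), so O_K = ℤ[√-165] and disc(K) = 4d = -660.
Since gcd(463, -660) = 1 the prime 463 does not ramify.
(-165/463) = 298^231 mod 463 = 1, giving Legendre symbol 1.
(-165/463) = 1, so 463 splits.

split — (463) = 𝔭₁𝔭₂ with 𝔭₁ ≠ 𝔭₂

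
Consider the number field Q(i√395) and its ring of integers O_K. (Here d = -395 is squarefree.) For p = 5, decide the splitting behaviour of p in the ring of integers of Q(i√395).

ramifies in O_K

d = -395 ≡ 1 (mod 4), so O_K = ℤ[(1+√-395)/2] and disc(K) = d = -395.
Ramification test: 5 | -395. The prime 5 ramifies in K.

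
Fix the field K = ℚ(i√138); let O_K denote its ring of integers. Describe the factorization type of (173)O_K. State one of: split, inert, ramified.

split — (173) = 𝔭₁𝔭₂ with 𝔭₁ ≠ 𝔭₂

d = -138 ≡ 2 (mod 4), so O_K = ℤ[√-138] and disc(K) = 4d = -552.
disc(K) = -552 is not divisible by 173; 173 is unramified.
Euler's criterion: (-138)^86 mod 173 = 1. Thus (-138|173) = 1.
d is a quadratic residue mod p, hence 173 splits in O_K.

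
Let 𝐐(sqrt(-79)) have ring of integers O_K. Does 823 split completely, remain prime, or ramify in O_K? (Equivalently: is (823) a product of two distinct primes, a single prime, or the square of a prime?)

inert

d = -79 ≡ 1 (mod 4), so O_K = ℤ[(1+√-79)/2] and disc(K) = d = -79.
Since gcd(823, -79) = 1 the prime 823 does not ramify.
(-79/823) = 744^411 mod 823 = 822, giving Legendre symbol -1.
Legendre symbol -1 ⇒ 823 is inert.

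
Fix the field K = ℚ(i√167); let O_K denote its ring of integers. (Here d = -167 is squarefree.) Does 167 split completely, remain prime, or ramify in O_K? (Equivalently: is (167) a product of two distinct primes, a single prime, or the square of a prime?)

d = -167 ≡ 1 (mod 4), so O_K = ℤ[(1+√-167)/2] and disc(K) = d = -167.
Ramification test: 167 | -167. The prime 167 ramifies in K.

ramified — (167) = 𝔭²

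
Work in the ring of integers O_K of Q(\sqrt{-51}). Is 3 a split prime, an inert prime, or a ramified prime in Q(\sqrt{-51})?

-51 mod 4 = 1, hence disc K = -51 and O_K = ℤ[(1+√-51)/2].
Ramification test: 3 | -51. The prime 3 ramifies in K.

ramified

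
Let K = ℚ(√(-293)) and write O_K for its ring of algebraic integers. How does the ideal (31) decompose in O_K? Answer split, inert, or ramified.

inert

-293 mod 4 = 3, hence disc K = 4·(-293) = -1172 and O_K = ℤ[√-293].
Since gcd(31, -1172) = 1 the prime 31 does not ramify.
(-293/31) = 17^15 mod 31 = 30, giving Legendre symbol -1.
d is a non-residue mod p, hence 31 remains inert in O_K.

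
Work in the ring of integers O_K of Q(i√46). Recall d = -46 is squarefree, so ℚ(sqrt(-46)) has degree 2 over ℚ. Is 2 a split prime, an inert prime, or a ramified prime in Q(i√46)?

d = -46 ≡ 2 (mod 4), so O_K = ℤ[√-46] and disc(K) = 4d = -184.
Ramification test: 2 | -184. The prime 2 ramifies in K.

ramified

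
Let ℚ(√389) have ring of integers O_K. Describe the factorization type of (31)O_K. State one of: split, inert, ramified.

inert

Since 389 ≡ 1 mod 4, the ring of integers is ℤ[(1+√389)/2] with discriminant 389.
disc(K) = 389 is not divisible by 31; 31 is unramified.
Euler's criterion: 389^15 mod 31 = 30. Thus (389|31) = -1.
(389/31) = -1, so 31 is inert.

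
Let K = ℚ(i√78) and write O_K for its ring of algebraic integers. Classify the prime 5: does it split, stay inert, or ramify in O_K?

Since -78 ≢ 1 mod 4, the ring of integers is ℤ[√-78] with discriminant 4·(-78) = -312.
disc(K) = -312 is not divisible by 5; 5 is unramified.
Euler's criterion: (-78)^2 mod 5 = 4. Thus (-78|5) = -1.
Legendre symbol -1 ⇒ 5 is inert.

5 remains inert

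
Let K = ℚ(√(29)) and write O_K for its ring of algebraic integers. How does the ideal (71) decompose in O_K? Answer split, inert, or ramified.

29 mod 4 = 1, hence disc K = 29 and O_K = ℤ[(1+√29)/2].
disc(K) = 29 is not divisible by 71; 71 is unramified.
Euler's criterion: 29^35 mod 71 = 1. Thus (29|71) = 1.
d is a quadratic residue mod p, hence 71 splits in O_K.

split — (71) = 𝔭₁𝔭₂ with 𝔭₁ ≠ 𝔭₂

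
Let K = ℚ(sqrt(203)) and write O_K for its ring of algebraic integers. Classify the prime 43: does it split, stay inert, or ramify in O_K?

d = 203 ≡ 3 (mod 4), so O_K = ℤ[√203] and disc(K) = 4d = 812.
disc(K) = 812 is not divisible by 43; 43 is unramified.
Compute (203/43) via Euler: 31^((43-1)/2) mod 43 = 1, so (203/43) = 1.
Legendre symbol 1 ⇒ 43 is split.

43 splits in O_K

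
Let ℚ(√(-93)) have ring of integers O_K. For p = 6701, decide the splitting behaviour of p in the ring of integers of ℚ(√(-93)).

d = -93 ≡ 3 (mod 4), so O_K = ℤ[√-93] and disc(K) = 4d = -372.
6701 ∤ -372, so 6701 is unramified.
Legendre symbol by Euler's criterion: (-93/6701) ≡ (-93)^3350 ≡ 6700 (mod 6701), i.e. (-93/6701) = -1.
d is a non-residue mod p, hence 6701 remains inert in O_K.

inert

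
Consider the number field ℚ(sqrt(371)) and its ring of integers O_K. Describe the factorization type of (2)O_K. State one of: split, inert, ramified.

Since 371 ≢ 1 mod 4, the ring of integers is ℤ[√371] with discriminant 4·371 = 1484.
disc(K) = 1484 = 2·742, so p = 2 is ramified.

ramified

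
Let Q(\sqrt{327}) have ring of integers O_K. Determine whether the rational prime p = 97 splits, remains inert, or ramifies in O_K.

97 splits in O_K

d = 327 ≡ 3 (mod 4), so O_K = ℤ[√327] and disc(K) = 4d = 1308.
Since gcd(97, 1308) = 1 the prime 97 does not ramify.
Euler's criterion: 327^48 mod 97 = 1. Thus (327|97) = 1.
d is a quadratic residue mod p, hence 97 splits in O_K.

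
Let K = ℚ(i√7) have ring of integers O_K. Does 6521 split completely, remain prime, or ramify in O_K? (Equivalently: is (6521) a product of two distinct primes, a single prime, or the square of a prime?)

-7 mod 4 = 1, hence disc K = -7 and O_K = ℤ[(1+√-7)/2].
disc(K) = -7 is not divisible by 6521; 6521 is unramified.
Euler's criterion: (-7)^3260 mod 6521 = 1. Thus (-7|6521) = 1.
(-7/6521) = 1, so 6521 splits.

splits completely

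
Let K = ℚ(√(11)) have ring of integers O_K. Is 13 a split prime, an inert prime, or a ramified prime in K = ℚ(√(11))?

inert — (13) stays prime in O_K

d = 11 ≡ 3 (mod 4), so O_K = ℤ[√11] and disc(K) = 4d = 44.
Since gcd(13, 44) = 1 the prime 13 does not ramify.
Legendre symbol by Euler's criterion: (11/13) ≡ 11^6 ≡ 12 (mod 13), i.e. (11/13) = -1.
Legendre symbol -1 ⇒ 13 is inert.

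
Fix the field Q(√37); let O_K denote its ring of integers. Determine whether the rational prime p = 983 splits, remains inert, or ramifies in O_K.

37 mod 4 = 1, hence disc K = 37 and O_K = ℤ[(1+√37)/2].
983 ∤ 37, so 983 is unramified.
Compute (37/983) via Euler: 37^((983-1)/2) mod 983 = 1, so (37/983) = 1.
(37/983) = 1, so 983 splits.

983 splits in O_K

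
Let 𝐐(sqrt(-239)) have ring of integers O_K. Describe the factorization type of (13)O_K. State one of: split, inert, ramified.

Since -239 ≡ 1 mod 4, the ring of integers is ℤ[(1+√-239)/2] with discriminant -239.
13 ∤ -239, so 13 is unramified.
(-239/13) = 8^6 mod 13 = 12, giving Legendre symbol -1.
Legendre symbol -1 ⇒ 13 is inert.

13 remains inert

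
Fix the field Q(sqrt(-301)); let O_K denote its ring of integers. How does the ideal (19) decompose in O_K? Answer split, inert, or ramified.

d = -301 ≡ 3 (mod 4), so O_K = ℤ[√-301] and disc(K) = 4d = -1204.
disc(K) = -1204 is not divisible by 19; 19 is unramified.
Compute (-301/19) via Euler: 3^((19-1)/2) mod 19 = 18, so (-301/19) = -1.
Legendre symbol -1 ⇒ 19 is inert.

inert — (19) stays prime in O_K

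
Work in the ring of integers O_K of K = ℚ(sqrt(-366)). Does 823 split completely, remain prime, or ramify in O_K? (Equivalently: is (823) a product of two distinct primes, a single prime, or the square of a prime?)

-366 mod 4 = 2, hence disc K = 4·(-366) = -1464 and O_K = ℤ[√-366].
Since gcd(823, -1464) = 1 the prime 823 does not ramify.
Compute (-366/823) via Euler: 457^((823-1)/2) mod 823 = 822, so (-366/823) = -1.
Legendre symbol -1 ⇒ 823 is inert.

p is inert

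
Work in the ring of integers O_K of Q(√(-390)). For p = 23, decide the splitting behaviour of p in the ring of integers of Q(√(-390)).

Since -390 ≢ 1 mod 4, the ring of integers is ℤ[√-390] with discriminant 4·(-390) = -1560.
disc(K) = -1560 is not divisible by 23; 23 is unramified.
Compute (-390/23) via Euler: 1^((23-1)/2) mod 23 = 1, so (-390/23) = 1.
Legendre symbol 1 ⇒ 23 is split.

split — (23) = 𝔭₁𝔭₂ with 𝔭₁ ≠ 𝔭₂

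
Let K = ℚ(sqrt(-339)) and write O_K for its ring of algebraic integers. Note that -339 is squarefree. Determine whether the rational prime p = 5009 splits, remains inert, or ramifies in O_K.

splits completely

d = -339 ≡ 1 (mod 4), so O_K = ℤ[(1+√-339)/2] and disc(K) = d = -339.
Since gcd(5009, -339) = 1 the prime 5009 does not ramify.
Euler's criterion: (-339)^2504 mod 5009 = 1. Thus (-339|5009) = 1.
Legendre symbol 1 ⇒ 5009 is split.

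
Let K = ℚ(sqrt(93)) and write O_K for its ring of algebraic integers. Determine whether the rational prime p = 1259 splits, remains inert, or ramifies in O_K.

inert — (1259) stays prime in O_K

d = 93 ≡ 1 (mod 4), so O_K = ℤ[(1+√93)/2] and disc(K) = d = 93.
disc(K) = 93 is not divisible by 1259; 1259 is unramified.
(93/1259) = 93^629 mod 1259 = 1258, giving Legendre symbol -1.
d is a non-residue mod p, hence 1259 remains inert in O_K.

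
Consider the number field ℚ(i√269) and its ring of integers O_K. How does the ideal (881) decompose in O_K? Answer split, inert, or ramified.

-269 mod 4 = 3, hence disc K = 4·(-269) = -1076 and O_K = ℤ[√-269].
Since gcd(881, -1076) = 1 the prime 881 does not ramify.
(-269/881) = 612^440 mod 881 = 880, giving Legendre symbol -1.
Legendre symbol -1 ⇒ 881 is inert.

inert — (881) stays prime in O_K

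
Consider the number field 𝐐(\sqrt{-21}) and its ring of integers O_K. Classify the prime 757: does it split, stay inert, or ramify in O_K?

757 splits in O_K

d = -21 ≡ 3 (mod 4), so O_K = ℤ[√-21] and disc(K) = 4d = -84.
disc(K) = -84 is not divisible by 757; 757 is unramified.
(-21/757) = 736^378 mod 757 = 1, giving Legendre symbol 1.
Legendre symbol 1 ⇒ 757 is split.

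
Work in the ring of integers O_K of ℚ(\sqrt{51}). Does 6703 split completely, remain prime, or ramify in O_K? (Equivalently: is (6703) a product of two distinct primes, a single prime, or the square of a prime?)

d = 51 ≡ 3 (mod 4), so O_K = ℤ[√51] and disc(K) = 4d = 204.
6703 ∤ 204, so 6703 is unramified.
Euler's criterion: 51^3351 mod 6703 = 1. Thus (51|6703) = 1.
d is a quadratic residue mod p, hence 6703 splits in O_K.

6703 splits in O_K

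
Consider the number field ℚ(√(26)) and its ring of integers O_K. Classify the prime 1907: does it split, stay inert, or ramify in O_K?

1907 remains inert

Since 26 ≢ 1 mod 4, the ring of integers is ℤ[√26] with discriminant 4·26 = 104.
1907 ∤ 104, so 1907 is unramified.
Legendre symbol by Euler's criterion: (26/1907) ≡ 26^953 ≡ 1906 (mod 1907), i.e. (26/1907) = -1.
Legendre symbol -1 ⇒ 1907 is inert.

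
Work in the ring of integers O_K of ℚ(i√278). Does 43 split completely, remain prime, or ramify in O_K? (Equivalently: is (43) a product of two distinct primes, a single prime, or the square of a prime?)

-278 mod 4 = 2, hence disc K = 4·(-278) = -1112 and O_K = ℤ[√-278].
disc(K) = -1112 is not divisible by 43; 43 is unramified.
Legendre symbol by Euler's criterion: (-278/43) ≡ (-278)^21 ≡ 1 (mod 43), i.e. (-278/43) = 1.
d is a quadratic residue mod p, hence 43 splits in O_K.

splits completely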